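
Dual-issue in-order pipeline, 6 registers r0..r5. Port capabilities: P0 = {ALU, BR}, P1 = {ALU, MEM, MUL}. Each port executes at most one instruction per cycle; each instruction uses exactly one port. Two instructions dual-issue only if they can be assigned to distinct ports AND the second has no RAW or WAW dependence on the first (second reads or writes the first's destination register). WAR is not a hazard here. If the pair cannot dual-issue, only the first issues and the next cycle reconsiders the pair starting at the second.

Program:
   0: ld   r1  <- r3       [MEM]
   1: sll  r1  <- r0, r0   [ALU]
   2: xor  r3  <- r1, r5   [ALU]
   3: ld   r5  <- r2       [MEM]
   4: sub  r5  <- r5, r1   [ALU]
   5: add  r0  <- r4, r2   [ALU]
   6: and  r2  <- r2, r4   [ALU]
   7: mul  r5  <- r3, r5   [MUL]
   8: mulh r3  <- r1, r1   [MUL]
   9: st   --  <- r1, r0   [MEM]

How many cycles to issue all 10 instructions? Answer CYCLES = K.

CYCLES = 7

t=0 i0:ld ; WAW r1
t=1 i1:sll ; RAW r1
t=2 i2+i3:xor+ld ; dual
t=3 i4+i5:sub+add ; dual
t=4 i6+i7:and+mul ; dual
t=5 i8:mulh ; no-port MUL/MEM
t=6 i9:st ; tail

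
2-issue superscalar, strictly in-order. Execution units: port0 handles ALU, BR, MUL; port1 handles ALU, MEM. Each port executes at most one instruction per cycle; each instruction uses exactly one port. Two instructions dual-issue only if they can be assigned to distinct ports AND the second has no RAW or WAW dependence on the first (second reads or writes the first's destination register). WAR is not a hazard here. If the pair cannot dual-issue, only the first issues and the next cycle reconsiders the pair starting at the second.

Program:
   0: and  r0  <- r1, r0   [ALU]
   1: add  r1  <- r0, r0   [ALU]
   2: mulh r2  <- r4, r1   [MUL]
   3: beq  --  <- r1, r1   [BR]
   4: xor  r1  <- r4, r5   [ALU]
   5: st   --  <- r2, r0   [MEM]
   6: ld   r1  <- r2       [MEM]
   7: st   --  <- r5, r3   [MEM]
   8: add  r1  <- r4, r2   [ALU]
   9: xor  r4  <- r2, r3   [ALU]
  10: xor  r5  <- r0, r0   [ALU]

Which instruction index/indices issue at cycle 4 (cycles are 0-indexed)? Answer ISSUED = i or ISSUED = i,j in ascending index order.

ISSUED = 5

#0 head=0: and.ALU i0 RAW r0
#1 head=1: add.ALU i1 RAW r1
#2 head=2: mulh.MUL i2 no-port MUL/BR
#3 head=3: beq.BR;xor.ALU i3,i4 dual
#4 head=5: st.MEM i5 no-port MEM/MEM
#5 head=6: ld.MEM i6 no-port MEM/MEM
#6 head=7: st.MEM;add.ALU i7,i8 dual
#7 head=9: xor.ALU;xor.ALU i9,i10 dual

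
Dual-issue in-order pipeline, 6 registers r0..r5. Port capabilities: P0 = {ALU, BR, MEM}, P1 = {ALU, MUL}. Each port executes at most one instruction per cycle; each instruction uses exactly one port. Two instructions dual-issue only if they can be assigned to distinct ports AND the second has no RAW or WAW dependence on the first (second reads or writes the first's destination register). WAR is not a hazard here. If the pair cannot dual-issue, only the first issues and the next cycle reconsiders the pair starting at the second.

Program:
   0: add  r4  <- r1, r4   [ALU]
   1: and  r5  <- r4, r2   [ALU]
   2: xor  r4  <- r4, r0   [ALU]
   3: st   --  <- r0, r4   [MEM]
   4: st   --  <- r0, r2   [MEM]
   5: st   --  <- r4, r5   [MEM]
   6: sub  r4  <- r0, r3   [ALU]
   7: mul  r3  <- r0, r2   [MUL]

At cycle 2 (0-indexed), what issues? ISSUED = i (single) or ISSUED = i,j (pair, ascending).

#0 head=0: add.ALU i0 RAW r4
#1 head=1: and.ALU xor.ALU i1&i2 pair
#2 head=3: st.MEM i3 no-port MEM/MEM
#3 head=4: st.MEM i4 no-port MEM/MEM
#4 head=5: st.MEM sub.ALU i5&i6 pair
#5 head=7: mul.MUL i7 tail

ISSUED = 3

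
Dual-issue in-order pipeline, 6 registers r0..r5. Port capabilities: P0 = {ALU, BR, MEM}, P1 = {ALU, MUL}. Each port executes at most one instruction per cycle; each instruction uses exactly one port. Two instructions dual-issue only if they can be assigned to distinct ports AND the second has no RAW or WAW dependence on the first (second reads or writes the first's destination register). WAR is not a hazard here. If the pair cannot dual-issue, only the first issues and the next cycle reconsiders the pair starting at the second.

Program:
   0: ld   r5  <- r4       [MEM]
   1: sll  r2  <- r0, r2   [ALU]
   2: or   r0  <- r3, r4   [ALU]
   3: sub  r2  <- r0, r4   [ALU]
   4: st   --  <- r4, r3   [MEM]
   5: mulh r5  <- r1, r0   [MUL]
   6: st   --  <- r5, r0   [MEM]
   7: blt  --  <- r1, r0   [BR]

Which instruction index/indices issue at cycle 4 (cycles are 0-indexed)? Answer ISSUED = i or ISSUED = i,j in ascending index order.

ISSUED = 6

  cy0 -> i0+i1 (ld.MEM;sll.ALU) pair
  cy1 -> i2 (or.ALU) RAW r0
  cy2 -> i3+i4 (sub.ALU;st.MEM) pair
  cy3 -> i5 (mulh.MUL) RAW r5
  cy4 -> i6 (st.MEM) no-port MEM/BR
  cy5 -> i7 (blt.BR) tail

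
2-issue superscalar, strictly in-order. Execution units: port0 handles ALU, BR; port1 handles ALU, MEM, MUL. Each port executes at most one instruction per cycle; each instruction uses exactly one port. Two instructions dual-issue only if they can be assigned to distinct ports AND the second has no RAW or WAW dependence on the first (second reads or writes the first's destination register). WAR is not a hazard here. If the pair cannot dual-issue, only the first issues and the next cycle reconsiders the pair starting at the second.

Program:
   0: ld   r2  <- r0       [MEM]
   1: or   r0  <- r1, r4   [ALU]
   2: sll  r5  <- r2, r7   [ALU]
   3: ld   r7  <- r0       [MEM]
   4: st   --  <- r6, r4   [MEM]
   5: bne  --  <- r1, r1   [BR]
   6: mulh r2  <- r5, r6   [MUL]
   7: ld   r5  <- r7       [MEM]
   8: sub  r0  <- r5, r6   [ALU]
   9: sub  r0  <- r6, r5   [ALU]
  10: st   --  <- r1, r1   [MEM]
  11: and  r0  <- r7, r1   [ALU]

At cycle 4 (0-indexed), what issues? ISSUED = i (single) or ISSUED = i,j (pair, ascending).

t=0 i0/i1:ld.MEM/or.ALU ; 2-wide
t=1 i2/i3:sll.ALU/ld.MEM ; 2-wide
t=2 i4/i5:st.MEM/bne.BR ; 2-wide
t=3 i6:mulh.MUL ; no-port MUL/MEM
t=4 i7:ld.MEM ; RAW r5
t=5 i8:sub.ALU ; WAW r0
t=6 i9/i10:sub.ALU/st.MEM ; 2-wide
t=7 i11:and.ALU ; tail

ISSUED = 7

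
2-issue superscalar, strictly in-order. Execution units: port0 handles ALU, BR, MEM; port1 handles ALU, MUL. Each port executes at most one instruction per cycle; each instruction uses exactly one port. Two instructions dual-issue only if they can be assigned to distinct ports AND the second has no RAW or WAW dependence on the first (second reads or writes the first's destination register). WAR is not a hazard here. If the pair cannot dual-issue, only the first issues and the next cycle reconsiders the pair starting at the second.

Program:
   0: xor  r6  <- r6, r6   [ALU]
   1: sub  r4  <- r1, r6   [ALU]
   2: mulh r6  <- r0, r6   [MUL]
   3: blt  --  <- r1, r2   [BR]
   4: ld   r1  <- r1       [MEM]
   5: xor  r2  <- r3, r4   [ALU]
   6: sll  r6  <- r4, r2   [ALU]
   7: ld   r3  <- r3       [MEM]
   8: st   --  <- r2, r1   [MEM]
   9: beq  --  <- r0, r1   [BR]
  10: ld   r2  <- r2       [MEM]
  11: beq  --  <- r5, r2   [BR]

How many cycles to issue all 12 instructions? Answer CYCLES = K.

CYCLES = 9

  cy0 -> i0 (xor.ALU) RAW r6
  cy1 -> i1&i2 (sub.ALU/mulh.MUL) dual
  cy2 -> i3 (blt.BR) no-port BR/MEM
  cy3 -> i4&i5 (ld.MEM/xor.ALU) dual
  cy4 -> i6&i7 (sll.ALU/ld.MEM) dual
  cy5 -> i8 (st.MEM) no-port MEM/BR
  cy6 -> i9 (beq.BR) no-port BR/MEM
  cy7 -> i10 (ld.MEM) no-port MEM/BR
  cy8 -> i11 (beq.BR) tail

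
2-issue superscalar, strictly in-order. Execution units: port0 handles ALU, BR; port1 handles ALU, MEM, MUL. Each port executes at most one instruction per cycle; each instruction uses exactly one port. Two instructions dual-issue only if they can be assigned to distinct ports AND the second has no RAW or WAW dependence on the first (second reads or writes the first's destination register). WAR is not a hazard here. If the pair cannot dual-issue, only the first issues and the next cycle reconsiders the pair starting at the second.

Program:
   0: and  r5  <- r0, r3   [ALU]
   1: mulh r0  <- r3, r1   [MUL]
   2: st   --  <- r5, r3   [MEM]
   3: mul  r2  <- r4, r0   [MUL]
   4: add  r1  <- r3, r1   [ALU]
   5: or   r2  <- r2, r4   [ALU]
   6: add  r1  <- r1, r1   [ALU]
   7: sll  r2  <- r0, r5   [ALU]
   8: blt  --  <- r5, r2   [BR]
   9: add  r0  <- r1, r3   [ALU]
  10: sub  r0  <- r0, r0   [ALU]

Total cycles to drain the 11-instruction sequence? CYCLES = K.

CYCLES = 7

  cy0 -> i0&i1 (and+mulh) dual
  cy1 -> i2 (st) no-port MEM/MUL
  cy2 -> i3&i4 (mul+add) dual
  cy3 -> i5&i6 (or+add) dual
  cy4 -> i7 (sll) RAW r2
  cy5 -> i8&i9 (blt+add) dual
  cy6 -> i10 (sub) tail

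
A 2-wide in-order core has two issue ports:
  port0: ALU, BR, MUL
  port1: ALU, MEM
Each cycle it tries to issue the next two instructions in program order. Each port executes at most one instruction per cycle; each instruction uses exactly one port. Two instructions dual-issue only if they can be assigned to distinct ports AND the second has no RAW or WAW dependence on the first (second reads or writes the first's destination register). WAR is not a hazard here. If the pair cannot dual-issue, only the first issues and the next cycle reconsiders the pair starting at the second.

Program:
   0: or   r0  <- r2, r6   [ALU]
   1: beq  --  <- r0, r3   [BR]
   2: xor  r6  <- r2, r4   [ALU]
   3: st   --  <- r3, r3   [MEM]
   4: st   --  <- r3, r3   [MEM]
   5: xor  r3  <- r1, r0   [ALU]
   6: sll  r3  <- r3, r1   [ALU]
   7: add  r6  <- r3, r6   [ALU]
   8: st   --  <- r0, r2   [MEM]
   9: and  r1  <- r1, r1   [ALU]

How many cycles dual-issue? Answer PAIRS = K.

PAIRS = 3

0. or.ALU @i0  | RAW r0
1. beq.BR/xor.ALU @i1/i2  | 2-wide
2. st.MEM @i3  | no-port MEM/MEM
3. st.MEM/xor.ALU @i4/i5  | 2-wide
4. sll.ALU @i6  | RAW r3
5. add.ALU/st.MEM @i7/i8  | 2-wide
6. and.ALU @i9  | tail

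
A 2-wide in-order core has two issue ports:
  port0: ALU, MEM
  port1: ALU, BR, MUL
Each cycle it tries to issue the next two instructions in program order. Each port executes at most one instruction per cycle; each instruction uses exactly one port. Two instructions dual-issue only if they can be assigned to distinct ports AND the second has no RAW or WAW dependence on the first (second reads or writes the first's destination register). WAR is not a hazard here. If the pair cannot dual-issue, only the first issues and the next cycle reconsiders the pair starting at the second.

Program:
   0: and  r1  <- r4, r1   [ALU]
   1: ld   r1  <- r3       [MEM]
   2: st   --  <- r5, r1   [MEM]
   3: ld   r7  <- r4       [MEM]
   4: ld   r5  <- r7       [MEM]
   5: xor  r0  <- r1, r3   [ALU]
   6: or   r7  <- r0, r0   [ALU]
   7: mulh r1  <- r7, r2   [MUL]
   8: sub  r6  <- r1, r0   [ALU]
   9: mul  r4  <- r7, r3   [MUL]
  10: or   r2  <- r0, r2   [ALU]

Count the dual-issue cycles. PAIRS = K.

[0] i0  and  -- WAW r1
[1] i1  ld  -- no-port MEM/MEM
[2] i2  st  -- no-port MEM/MEM
[3] i3  ld  -- no-port MEM/MEM
[4] i4+i5  ld+xor  -- pair
[5] i6  or  -- RAW r7
[6] i7  mulh  -- RAW r1
[7] i8+i9  sub+mul  -- pair
[8] i10  or  -- tail

PAIRS = 2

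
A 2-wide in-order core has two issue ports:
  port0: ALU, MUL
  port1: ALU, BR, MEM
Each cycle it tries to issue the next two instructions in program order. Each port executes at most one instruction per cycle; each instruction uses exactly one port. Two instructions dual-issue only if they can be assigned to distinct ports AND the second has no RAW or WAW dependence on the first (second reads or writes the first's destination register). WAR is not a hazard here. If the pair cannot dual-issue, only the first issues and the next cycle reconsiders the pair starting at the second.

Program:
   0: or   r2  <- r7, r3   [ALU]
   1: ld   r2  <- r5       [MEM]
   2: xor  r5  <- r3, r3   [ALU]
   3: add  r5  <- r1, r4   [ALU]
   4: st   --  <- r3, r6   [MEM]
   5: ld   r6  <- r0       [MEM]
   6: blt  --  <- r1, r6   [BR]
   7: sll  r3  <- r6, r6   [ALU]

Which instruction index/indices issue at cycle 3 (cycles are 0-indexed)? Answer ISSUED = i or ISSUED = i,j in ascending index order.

t=0 i0:or ; WAW r2
t=1 i1/i2:ld xor ; pair
t=2 i3/i4:add st ; pair
t=3 i5:ld ; no-port MEM/BR
t=4 i6/i7:blt sll ; pair

ISSUED = 5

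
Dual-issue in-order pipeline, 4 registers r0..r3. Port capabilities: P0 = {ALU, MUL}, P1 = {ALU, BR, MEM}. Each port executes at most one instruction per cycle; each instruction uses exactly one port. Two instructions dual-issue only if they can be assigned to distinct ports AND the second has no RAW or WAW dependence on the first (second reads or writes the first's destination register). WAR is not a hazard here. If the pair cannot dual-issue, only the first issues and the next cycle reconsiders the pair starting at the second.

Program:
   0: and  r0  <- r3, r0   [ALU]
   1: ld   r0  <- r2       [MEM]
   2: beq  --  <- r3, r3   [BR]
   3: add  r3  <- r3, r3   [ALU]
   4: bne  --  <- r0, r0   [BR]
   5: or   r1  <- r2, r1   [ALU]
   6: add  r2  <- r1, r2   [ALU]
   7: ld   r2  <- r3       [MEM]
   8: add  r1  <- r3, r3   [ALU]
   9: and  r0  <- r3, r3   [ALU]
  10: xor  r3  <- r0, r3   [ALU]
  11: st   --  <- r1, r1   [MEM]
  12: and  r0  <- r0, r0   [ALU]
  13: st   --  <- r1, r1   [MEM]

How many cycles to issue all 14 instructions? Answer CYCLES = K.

  cy0 -> i0 (and) WAW r0
  cy1 -> i1 (ld) no-port MEM/BR
  cy2 -> i2&i3 (beq+add) dual
  cy3 -> i4&i5 (bne+or) dual
  cy4 -> i6 (add) WAW r2
  cy5 -> i7&i8 (ld+add) dual
  cy6 -> i9 (and) RAW r0
  cy7 -> i10&i11 (xor+st) dual
  cy8 -> i12&i13 (and+st) dual

CYCLES = 9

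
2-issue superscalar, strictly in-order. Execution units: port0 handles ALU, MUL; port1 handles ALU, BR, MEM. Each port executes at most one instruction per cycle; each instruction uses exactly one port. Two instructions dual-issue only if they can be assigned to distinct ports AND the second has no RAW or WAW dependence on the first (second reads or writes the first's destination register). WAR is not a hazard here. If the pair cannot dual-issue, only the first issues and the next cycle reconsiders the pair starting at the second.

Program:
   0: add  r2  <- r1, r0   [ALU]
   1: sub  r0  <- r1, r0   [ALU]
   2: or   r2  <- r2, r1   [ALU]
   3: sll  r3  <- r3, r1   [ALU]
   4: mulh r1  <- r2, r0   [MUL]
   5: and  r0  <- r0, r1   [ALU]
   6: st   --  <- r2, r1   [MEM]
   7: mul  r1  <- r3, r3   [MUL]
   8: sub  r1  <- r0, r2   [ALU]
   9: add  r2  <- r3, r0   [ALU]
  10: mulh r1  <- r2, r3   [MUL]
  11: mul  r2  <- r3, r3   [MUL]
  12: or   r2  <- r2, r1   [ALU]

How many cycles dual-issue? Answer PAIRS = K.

t=0 i0+i1:add.ALU/sub.ALU ; pair
t=1 i2+i3:or.ALU/sll.ALU ; pair
t=2 i4:mulh.MUL ; RAW r1
t=3 i5+i6:and.ALU/st.MEM ; pair
t=4 i7:mul.MUL ; WAW r1
t=5 i8+i9:sub.ALU/add.ALU ; pair
t=6 i10:mulh.MUL ; no-port MUL/MUL
t=7 i11:mul.MUL ; RAW+WAW r2
t=8 i12:or.ALU ; tail

PAIRS = 4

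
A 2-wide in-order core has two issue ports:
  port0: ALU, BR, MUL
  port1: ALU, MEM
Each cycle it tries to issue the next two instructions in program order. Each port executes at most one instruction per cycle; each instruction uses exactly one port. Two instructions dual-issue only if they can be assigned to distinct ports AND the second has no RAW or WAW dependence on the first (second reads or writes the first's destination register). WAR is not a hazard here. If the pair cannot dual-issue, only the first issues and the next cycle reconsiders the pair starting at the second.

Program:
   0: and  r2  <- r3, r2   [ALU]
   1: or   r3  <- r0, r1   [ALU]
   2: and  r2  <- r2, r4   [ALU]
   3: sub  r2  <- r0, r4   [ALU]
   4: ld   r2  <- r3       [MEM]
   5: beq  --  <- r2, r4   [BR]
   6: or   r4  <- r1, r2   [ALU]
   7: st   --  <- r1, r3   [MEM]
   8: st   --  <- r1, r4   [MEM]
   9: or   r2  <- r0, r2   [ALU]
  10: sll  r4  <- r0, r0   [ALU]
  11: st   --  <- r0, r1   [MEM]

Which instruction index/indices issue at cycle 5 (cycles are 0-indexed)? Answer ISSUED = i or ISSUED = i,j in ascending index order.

  cy0 -> i0/i1 (and/or) 2-wide
  cy1 -> i2 (and) WAW r2
  cy2 -> i3 (sub) WAW r2
  cy3 -> i4 (ld) RAW r2
  cy4 -> i5/i6 (beq/or) 2-wide
  cy5 -> i7 (st) no-port MEM/MEM
  cy6 -> i8/i9 (st/or) 2-wide
  cy7 -> i10/i11 (sll/st) 2-wide

ISSUED = 7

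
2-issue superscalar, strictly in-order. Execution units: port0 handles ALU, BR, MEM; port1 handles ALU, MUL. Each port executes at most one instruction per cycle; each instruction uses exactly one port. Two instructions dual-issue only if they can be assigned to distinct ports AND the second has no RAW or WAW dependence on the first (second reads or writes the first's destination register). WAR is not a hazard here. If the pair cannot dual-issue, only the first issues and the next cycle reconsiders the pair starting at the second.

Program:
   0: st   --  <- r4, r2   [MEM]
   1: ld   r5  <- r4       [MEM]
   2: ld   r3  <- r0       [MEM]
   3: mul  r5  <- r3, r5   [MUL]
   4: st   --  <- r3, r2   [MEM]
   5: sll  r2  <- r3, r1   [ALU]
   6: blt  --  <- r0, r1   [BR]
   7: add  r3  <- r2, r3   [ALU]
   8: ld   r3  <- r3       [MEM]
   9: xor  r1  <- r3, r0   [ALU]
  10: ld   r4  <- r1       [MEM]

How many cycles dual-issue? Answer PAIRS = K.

[0] i0  st.MEM  -- no-port MEM/MEM
[1] i1  ld.MEM  -- no-port MEM/MEM
[2] i2  ld.MEM  -- RAW r3
[3] i3+i4  mul.MUL st.MEM  -- dual
[4] i5+i6  sll.ALU blt.BR  -- dual
[5] i7  add.ALU  -- RAW+WAW r3
[6] i8  ld.MEM  -- RAW r3
[7] i9  xor.ALU  -- RAW r1
[8] i10  ld.MEM  -- tail

PAIRS = 2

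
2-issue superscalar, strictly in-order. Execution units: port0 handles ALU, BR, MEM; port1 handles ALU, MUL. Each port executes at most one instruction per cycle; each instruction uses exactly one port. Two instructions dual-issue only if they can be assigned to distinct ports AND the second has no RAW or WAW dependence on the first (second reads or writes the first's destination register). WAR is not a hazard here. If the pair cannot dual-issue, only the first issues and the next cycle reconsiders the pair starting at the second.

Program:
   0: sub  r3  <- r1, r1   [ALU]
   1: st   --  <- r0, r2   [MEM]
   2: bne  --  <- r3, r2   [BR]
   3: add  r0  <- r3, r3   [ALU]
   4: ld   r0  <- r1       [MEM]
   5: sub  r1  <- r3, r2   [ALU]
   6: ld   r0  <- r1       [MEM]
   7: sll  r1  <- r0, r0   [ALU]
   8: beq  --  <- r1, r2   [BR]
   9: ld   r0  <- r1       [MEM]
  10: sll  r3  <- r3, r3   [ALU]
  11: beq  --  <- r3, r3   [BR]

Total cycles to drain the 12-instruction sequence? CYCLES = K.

[0] i0&i1  sub.ALU;st.MEM  -- 2-wide
[1] i2&i3  bne.BR;add.ALU  -- 2-wide
[2] i4&i5  ld.MEM;sub.ALU  -- 2-wide
[3] i6  ld.MEM  -- RAW r0
[4] i7  sll.ALU  -- RAW r1
[5] i8  beq.BR  -- no-port BR/MEM
[6] i9&i10  ld.MEM;sll.ALU  -- 2-wide
[7] i11  beq.BR  -- tail

CYCLES = 8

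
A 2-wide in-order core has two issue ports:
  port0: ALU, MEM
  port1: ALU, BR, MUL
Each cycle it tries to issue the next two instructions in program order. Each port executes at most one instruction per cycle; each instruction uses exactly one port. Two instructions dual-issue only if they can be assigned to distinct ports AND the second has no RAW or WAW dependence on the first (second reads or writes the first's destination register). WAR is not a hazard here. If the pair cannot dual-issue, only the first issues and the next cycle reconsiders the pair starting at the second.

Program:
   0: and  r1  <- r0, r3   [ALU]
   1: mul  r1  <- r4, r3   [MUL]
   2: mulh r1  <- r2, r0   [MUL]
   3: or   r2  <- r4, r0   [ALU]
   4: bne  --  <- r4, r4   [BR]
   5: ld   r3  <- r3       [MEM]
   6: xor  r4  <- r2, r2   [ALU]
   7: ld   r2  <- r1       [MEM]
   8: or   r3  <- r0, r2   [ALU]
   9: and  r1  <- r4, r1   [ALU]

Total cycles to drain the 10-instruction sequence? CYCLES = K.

0. and @i0  | WAW r1
1. mul @i1  | no-port MUL/MUL
2. mulh+or @i2+i3  | dual
3. bne+ld @i4+i5  | dual
4. xor+ld @i6+i7  | dual
5. or+and @i8+i9  | dual

CYCLES = 6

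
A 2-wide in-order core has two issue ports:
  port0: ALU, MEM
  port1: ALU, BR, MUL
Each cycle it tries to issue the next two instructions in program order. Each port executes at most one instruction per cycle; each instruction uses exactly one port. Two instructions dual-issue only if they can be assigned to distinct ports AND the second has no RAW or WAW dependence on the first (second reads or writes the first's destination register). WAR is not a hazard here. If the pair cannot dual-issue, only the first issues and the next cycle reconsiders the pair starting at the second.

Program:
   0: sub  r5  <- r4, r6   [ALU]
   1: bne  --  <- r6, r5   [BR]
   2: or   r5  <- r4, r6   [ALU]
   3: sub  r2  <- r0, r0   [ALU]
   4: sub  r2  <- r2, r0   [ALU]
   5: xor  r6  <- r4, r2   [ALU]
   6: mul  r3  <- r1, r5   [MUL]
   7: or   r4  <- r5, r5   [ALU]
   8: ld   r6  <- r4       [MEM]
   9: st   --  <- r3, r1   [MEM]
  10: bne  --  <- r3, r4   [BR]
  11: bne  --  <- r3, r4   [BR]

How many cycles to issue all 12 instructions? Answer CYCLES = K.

CYCLES = 9

t=0 i0:sub ; RAW r5
t=1 i1&i2:bne+or ; 2-wide
t=2 i3:sub ; RAW+WAW r2
t=3 i4:sub ; RAW r2
t=4 i5&i6:xor+mul ; 2-wide
t=5 i7:or ; RAW r4
t=6 i8:ld ; no-port MEM/MEM
t=7 i9&i10:st+bne ; 2-wide
t=8 i11:bne ; tail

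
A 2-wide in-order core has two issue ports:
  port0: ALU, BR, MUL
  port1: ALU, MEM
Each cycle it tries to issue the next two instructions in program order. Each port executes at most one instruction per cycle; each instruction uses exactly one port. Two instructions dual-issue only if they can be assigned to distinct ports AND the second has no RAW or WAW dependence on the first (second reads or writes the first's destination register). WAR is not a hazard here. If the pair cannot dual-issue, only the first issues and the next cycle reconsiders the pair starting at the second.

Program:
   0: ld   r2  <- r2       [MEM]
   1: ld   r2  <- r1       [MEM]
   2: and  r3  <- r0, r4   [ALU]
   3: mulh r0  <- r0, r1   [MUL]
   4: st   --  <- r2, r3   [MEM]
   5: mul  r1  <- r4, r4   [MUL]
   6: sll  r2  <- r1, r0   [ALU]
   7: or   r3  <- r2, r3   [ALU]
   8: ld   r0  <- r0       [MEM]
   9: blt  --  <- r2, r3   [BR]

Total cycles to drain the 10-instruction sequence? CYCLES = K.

CYCLES = 7

  cy0 -> i0 (ld) no-port MEM/MEM
  cy1 -> i1+i2 (ld;and) pair
  cy2 -> i3+i4 (mulh;st) pair
  cy3 -> i5 (mul) RAW r1
  cy4 -> i6 (sll) RAW r2
  cy5 -> i7+i8 (or;ld) pair
  cy6 -> i9 (blt) tail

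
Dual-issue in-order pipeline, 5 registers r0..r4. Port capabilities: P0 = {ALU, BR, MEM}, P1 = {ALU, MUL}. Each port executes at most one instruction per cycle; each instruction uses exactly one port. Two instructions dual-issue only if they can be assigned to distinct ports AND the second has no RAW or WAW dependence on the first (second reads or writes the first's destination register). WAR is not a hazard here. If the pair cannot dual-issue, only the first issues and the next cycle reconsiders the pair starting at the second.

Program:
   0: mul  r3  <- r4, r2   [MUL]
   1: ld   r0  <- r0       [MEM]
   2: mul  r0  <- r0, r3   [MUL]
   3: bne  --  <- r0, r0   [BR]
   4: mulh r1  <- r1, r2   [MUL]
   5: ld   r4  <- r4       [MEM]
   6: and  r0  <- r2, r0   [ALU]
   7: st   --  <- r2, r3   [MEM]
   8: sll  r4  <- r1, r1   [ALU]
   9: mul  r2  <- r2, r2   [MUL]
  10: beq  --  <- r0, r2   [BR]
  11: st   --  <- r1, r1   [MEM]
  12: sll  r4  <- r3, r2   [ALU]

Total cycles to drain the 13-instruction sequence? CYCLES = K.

[0] i0&i1  mul;ld  -- dual
[1] i2  mul  -- RAW r0
[2] i3&i4  bne;mulh  -- dual
[3] i5&i6  ld;and  -- dual
[4] i7&i8  st;sll  -- dual
[5] i9  mul  -- RAW r2
[6] i10  beq  -- no-port BR/MEM
[7] i11&i12  st;sll  -- dual

CYCLES = 8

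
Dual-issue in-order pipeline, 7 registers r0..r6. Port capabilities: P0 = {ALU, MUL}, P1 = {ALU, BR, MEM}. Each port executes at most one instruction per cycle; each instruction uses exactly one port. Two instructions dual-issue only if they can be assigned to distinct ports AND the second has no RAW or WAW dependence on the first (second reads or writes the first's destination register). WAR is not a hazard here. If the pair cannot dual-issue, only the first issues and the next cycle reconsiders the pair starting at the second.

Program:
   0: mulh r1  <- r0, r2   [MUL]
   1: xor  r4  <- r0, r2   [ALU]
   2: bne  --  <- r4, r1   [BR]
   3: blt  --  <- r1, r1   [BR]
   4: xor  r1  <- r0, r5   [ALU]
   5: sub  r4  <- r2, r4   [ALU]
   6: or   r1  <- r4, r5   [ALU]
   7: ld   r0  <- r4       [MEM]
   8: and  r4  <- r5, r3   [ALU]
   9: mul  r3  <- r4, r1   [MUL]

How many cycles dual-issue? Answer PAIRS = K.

PAIRS = 3

  cy0 -> i0,i1 (mulh.MUL;xor.ALU) pair
  cy1 -> i2 (bne.BR) no-port BR/BR
  cy2 -> i3,i4 (blt.BR;xor.ALU) pair
  cy3 -> i5 (sub.ALU) RAW r4
  cy4 -> i6,i7 (or.ALU;ld.MEM) pair
  cy5 -> i8 (and.ALU) RAW r4
  cy6 -> i9 (mul.MUL) tail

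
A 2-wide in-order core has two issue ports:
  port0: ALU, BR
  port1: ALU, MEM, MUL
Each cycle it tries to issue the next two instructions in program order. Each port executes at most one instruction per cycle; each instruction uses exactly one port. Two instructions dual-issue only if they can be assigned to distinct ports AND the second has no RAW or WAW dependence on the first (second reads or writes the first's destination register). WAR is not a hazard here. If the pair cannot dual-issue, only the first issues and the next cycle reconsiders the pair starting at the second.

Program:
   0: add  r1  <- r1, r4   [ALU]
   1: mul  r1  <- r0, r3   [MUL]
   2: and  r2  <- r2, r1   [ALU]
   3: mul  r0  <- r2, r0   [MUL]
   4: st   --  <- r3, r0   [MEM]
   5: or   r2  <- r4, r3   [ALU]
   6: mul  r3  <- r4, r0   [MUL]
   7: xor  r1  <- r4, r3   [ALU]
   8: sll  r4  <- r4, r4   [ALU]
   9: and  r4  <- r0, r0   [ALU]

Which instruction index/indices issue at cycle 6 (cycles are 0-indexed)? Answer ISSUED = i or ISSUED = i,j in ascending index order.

[0] i0  add.ALU  -- WAW r1
[1] i1  mul.MUL  -- RAW r1
[2] i2  and.ALU  -- RAW r2
[3] i3  mul.MUL  -- no-port MUL/MEM
[4] i4+i5  st.MEM or.ALU  -- 2-wide
[5] i6  mul.MUL  -- RAW r3
[6] i7+i8  xor.ALU sll.ALU  -- 2-wide
[7] i9  and.ALU  -- tail

ISSUED = 7,8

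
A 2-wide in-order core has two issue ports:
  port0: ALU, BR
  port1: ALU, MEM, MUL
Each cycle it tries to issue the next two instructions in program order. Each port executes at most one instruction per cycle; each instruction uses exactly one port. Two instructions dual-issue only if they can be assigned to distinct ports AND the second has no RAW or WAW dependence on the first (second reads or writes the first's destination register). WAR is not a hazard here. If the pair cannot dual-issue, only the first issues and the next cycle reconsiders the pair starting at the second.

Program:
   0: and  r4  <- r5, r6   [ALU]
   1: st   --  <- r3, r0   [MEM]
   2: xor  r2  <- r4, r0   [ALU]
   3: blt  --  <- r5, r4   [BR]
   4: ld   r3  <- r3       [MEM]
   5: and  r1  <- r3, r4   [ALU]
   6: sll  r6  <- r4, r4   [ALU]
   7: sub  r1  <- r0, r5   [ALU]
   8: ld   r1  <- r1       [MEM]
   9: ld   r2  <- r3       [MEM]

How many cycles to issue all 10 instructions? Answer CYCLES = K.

CYCLES = 7

  cy0 -> i0/i1 (and.ALU st.MEM) pair
  cy1 -> i2/i3 (xor.ALU blt.BR) pair
  cy2 -> i4 (ld.MEM) RAW r3
  cy3 -> i5/i6 (and.ALU sll.ALU) pair
  cy4 -> i7 (sub.ALU) RAW+WAW r1
  cy5 -> i8 (ld.MEM) no-port MEM/MEM
  cy6 -> i9 (ld.MEM) tail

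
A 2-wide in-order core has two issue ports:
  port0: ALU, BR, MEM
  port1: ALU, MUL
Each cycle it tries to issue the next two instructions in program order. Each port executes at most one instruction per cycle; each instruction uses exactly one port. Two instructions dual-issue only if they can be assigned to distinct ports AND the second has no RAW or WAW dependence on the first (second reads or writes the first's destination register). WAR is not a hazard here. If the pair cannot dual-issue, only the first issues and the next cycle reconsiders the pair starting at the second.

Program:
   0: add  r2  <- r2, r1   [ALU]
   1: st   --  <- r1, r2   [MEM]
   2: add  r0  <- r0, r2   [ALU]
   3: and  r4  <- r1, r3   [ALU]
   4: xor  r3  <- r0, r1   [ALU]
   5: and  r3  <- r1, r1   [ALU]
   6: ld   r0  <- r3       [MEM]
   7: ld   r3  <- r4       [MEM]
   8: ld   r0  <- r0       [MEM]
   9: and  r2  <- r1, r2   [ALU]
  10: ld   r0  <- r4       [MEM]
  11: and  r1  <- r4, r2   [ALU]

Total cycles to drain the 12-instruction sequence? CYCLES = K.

#0 head=0: add.ALU i0 RAW r2
#1 head=1: st.MEM/add.ALU i1,i2 pair
#2 head=3: and.ALU/xor.ALU i3,i4 pair
#3 head=5: and.ALU i5 RAW r3
#4 head=6: ld.MEM i6 no-port MEM/MEM
#5 head=7: ld.MEM i7 no-port MEM/MEM
#6 head=8: ld.MEM/and.ALU i8,i9 pair
#7 head=10: ld.MEM/and.ALU i10,i11 pair

CYCLES = 8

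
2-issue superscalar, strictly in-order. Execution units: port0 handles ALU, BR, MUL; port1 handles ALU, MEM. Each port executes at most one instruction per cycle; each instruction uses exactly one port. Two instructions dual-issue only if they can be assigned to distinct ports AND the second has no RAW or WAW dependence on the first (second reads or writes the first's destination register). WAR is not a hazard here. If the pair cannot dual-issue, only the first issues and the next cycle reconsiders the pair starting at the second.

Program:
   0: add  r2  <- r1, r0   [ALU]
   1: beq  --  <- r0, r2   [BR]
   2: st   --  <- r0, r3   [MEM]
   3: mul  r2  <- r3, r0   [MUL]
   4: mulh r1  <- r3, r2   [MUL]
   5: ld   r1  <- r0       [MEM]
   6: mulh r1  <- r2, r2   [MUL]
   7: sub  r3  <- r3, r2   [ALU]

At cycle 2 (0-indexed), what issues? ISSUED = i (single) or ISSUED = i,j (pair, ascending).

ISSUED = 3

#0 head=0: add i0 RAW r2
#1 head=1: beq/st i1,i2 pair
#2 head=3: mul i3 no-port MUL/MUL
#3 head=4: mulh i4 WAW r1
#4 head=5: ld i5 WAW r1
#5 head=6: mulh/sub i6,i7 pair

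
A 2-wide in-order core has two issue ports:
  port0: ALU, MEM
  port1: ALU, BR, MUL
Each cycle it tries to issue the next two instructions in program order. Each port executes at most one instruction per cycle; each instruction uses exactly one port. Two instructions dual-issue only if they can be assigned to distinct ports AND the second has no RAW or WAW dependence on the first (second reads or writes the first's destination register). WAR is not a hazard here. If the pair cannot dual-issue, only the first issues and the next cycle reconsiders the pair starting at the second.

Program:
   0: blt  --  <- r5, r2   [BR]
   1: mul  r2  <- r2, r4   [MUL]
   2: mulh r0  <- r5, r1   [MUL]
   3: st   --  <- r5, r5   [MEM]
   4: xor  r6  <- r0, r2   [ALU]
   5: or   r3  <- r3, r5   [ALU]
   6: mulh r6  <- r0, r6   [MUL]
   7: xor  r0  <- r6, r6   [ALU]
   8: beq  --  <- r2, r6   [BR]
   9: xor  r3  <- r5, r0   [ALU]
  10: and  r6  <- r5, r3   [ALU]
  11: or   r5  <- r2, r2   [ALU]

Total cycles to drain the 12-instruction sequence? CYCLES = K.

[0] i0  blt.BR  -- no-port BR/MUL
[1] i1  mul.MUL  -- no-port MUL/MUL
[2] i2&i3  mulh.MUL st.MEM  -- pair
[3] i4&i5  xor.ALU or.ALU  -- pair
[4] i6  mulh.MUL  -- RAW r6
[5] i7&i8  xor.ALU beq.BR  -- pair
[6] i9  xor.ALU  -- RAW r3
[7] i10&i11  and.ALU or.ALU  -- pair

CYCLES = 8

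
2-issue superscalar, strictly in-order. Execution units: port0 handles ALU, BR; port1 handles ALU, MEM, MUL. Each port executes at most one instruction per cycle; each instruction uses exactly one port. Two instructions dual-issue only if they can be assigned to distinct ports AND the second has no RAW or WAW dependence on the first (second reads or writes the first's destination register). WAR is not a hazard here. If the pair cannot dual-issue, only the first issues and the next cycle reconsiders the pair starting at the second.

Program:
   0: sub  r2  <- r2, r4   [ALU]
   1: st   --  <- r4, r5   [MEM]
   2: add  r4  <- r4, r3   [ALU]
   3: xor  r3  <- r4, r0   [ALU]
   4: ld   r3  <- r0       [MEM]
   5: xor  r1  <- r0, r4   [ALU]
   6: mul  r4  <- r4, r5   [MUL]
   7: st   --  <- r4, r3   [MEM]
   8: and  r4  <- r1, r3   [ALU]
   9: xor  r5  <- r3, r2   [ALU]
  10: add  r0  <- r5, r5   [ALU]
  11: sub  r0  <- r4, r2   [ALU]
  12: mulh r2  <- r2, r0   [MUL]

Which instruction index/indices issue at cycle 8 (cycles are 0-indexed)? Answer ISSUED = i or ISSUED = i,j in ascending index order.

[0] i0/i1  sub.ALU;st.MEM  -- dual
[1] i2  add.ALU  -- RAW r4
[2] i3  xor.ALU  -- WAW r3
[3] i4/i5  ld.MEM;xor.ALU  -- dual
[4] i6  mul.MUL  -- no-port MUL/MEM
[5] i7/i8  st.MEM;and.ALU  -- dual
[6] i9  xor.ALU  -- RAW r5
[7] i10  add.ALU  -- WAW r0
[8] i11  sub.ALU  -- RAW r0
[9] i12  mulh.MUL  -- tail

ISSUED = 11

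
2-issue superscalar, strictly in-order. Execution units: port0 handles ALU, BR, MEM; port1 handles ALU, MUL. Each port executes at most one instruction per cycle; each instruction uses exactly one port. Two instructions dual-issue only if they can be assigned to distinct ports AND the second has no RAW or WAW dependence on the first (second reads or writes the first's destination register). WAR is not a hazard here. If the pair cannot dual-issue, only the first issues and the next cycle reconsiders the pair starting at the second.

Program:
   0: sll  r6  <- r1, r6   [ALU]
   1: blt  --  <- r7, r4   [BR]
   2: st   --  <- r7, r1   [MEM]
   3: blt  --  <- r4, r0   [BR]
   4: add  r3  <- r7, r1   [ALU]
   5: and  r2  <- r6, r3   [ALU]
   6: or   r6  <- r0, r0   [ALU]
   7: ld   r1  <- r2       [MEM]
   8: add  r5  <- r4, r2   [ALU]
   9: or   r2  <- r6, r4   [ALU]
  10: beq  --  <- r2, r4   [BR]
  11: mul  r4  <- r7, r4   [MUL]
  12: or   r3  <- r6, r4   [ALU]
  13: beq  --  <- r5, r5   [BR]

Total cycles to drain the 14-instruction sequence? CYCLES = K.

0. sll.ALU blt.BR @i0,i1  | pair
1. st.MEM @i2  | no-port MEM/BR
2. blt.BR add.ALU @i3,i4  | pair
3. and.ALU or.ALU @i5,i6  | pair
4. ld.MEM add.ALU @i7,i8  | pair
5. or.ALU @i9  | RAW r2
6. beq.BR mul.MUL @i10,i11  | pair
7. or.ALU beq.BR @i12,i13  | pair

CYCLES = 8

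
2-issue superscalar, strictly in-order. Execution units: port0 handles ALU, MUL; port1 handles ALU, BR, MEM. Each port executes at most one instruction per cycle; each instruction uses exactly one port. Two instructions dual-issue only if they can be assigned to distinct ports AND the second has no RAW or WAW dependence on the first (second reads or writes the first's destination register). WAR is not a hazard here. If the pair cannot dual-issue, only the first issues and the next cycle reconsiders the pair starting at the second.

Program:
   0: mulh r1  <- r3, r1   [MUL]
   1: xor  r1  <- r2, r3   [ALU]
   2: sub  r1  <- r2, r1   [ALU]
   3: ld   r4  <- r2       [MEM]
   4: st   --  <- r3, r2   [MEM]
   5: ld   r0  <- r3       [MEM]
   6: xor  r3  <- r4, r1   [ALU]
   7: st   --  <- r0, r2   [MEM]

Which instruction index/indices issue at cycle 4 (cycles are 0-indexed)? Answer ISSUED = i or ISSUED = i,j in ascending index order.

0. mulh.MUL @i0  | WAW r1
1. xor.ALU @i1  | RAW+WAW r1
2. sub.ALU/ld.MEM @i2/i3  | dual
3. st.MEM @i4  | no-port MEM/MEM
4. ld.MEM/xor.ALU @i5/i6  | dual
5. st.MEM @i7  | tail

ISSUED = 5,6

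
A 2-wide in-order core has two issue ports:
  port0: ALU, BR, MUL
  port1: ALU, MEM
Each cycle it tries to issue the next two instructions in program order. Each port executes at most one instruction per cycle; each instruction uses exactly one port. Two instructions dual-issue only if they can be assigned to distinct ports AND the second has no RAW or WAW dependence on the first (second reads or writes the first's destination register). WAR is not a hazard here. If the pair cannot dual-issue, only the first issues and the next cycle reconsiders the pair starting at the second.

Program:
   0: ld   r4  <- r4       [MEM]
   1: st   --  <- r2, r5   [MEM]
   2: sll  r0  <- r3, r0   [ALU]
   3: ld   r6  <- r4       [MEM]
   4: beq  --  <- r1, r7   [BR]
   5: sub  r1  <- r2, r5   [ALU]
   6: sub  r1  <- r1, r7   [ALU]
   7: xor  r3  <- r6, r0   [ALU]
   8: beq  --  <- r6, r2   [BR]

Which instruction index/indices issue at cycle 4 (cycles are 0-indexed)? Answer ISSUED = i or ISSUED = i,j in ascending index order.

[0] i0  ld  -- no-port MEM/MEM
[1] i1/i2  st/sll  -- pair
[2] i3/i4  ld/beq  -- pair
[3] i5  sub  -- RAW+WAW r1
[4] i6/i7  sub/xor  -- pair
[5] i8  beq  -- tail

ISSUED = 6,7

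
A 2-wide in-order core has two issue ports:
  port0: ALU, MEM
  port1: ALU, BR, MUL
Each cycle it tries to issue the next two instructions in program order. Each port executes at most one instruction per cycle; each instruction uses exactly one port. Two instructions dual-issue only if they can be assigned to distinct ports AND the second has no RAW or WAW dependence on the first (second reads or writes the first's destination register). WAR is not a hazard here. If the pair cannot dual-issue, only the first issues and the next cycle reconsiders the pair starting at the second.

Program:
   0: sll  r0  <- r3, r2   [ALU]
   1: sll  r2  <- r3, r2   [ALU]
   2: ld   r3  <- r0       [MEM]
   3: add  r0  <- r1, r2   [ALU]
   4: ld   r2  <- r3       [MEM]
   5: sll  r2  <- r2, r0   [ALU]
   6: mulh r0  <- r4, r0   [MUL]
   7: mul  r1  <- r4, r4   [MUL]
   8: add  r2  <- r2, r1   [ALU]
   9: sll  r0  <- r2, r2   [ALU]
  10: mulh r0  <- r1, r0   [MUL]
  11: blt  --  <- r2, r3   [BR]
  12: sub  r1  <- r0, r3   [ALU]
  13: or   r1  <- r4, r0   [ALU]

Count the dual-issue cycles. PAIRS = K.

  cy0 -> i0/i1 (sll/sll) dual
  cy1 -> i2/i3 (ld/add) dual
  cy2 -> i4 (ld) RAW+WAW r2
  cy3 -> i5/i6 (sll/mulh) dual
  cy4 -> i7 (mul) RAW r1
  cy5 -> i8 (add) RAW r2
  cy6 -> i9 (sll) RAW+WAW r0
  cy7 -> i10 (mulh) no-port MUL/BR
  cy8 -> i11/i12 (blt/sub) dual
  cy9 -> i13 (or) tail

PAIRS = 4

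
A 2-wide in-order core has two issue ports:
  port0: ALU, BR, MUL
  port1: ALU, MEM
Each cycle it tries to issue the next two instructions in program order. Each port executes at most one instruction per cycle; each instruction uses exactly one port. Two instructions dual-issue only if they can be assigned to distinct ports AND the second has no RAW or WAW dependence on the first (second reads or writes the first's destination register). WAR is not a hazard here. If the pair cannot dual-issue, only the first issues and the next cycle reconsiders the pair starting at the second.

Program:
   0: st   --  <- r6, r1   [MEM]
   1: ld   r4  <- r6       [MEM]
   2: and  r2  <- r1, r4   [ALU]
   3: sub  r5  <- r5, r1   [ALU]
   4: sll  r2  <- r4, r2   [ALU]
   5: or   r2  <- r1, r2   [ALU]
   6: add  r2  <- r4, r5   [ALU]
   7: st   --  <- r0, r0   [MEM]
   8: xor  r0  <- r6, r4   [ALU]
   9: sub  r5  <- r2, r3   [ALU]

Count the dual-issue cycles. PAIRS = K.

PAIRS = 3

  cy0 -> i0 (st) no-port MEM/MEM
  cy1 -> i1 (ld) RAW r4
  cy2 -> i2+i3 (and sub) pair
  cy3 -> i4 (sll) RAW+WAW r2
  cy4 -> i5 (or) WAW r2
  cy5 -> i6+i7 (add st) pair
  cy6 -> i8+i9 (xor sub) pair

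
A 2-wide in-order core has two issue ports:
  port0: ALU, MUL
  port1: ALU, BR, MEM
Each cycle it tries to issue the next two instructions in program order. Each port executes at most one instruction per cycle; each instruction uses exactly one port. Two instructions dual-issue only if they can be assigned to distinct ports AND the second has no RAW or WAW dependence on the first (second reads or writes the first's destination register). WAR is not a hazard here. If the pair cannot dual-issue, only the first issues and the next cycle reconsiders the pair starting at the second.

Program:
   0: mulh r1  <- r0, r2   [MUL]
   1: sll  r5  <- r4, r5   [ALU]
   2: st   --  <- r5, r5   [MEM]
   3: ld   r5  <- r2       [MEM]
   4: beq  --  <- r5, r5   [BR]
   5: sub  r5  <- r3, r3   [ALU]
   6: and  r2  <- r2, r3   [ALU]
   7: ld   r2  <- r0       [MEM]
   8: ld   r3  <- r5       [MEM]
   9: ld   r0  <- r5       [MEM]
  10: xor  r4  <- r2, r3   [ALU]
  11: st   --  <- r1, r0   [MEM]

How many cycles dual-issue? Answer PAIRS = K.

PAIRS = 3

[0] i0&i1  mulh.MUL sll.ALU  -- dual
[1] i2  st.MEM  -- no-port MEM/MEM
[2] i3  ld.MEM  -- no-port MEM/BR
[3] i4&i5  beq.BR sub.ALU  -- dual
[4] i6  and.ALU  -- WAW r2
[5] i7  ld.MEM  -- no-port MEM/MEM
[6] i8  ld.MEM  -- no-port MEM/MEM
[7] i9&i10  ld.MEM xor.ALU  -- dual
[8] i11  st.MEM  -- tail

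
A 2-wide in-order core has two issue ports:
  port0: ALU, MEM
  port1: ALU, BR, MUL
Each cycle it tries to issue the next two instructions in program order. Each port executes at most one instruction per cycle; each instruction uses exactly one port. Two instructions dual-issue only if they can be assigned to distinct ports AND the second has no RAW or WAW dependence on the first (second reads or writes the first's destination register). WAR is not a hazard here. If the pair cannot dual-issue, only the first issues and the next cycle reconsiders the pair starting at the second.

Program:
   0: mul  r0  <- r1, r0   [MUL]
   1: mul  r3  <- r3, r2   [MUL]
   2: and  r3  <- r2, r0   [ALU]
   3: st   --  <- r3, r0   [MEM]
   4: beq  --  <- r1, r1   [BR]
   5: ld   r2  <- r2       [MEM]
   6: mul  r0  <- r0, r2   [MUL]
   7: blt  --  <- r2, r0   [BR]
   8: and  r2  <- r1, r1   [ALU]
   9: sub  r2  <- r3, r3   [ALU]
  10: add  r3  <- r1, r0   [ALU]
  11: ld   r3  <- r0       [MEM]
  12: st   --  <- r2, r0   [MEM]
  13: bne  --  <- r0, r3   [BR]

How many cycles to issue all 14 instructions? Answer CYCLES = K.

#0 head=0: mul.MUL i0 no-port MUL/MUL
#1 head=1: mul.MUL i1 WAW r3
#2 head=2: and.ALU i2 RAW r3
#3 head=3: st.MEM/beq.BR i3&i4 2-wide
#4 head=5: ld.MEM i5 RAW r2
#5 head=6: mul.MUL i6 no-port MUL/BR
#6 head=7: blt.BR/and.ALU i7&i8 2-wide
#7 head=9: sub.ALU/add.ALU i9&i10 2-wide
#8 head=11: ld.MEM i11 no-port MEM/MEM
#9 head=12: st.MEM/bne.BR i12&i13 2-wide

CYCLES = 10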